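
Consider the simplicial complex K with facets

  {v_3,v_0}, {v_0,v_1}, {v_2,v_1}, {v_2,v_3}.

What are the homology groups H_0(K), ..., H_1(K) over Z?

H_0 ≅ Z,  H_1 ≅ Z.

Take the total order v_0 < v_1 < v_2 < v_3 on the vertex set. Then K (dimension 1) consists of the simplices:

  0-simplices (4): [v_0], [v_1], [v_2], [v_3]
  1-simplices (4): [v_0,v_1], [v_0,v_3], [v_1,v_2], [v_2,v_3]

so the chain groups are C_0 ≅ Z^4, C_1 ≅ Z^4.

The boundary map ∂_1: C_1 → C_0 is given by ∂[p,q] = [q] − [p]. For instance
  ∂[v_0,v_3] = [v_3] − [v_0].
As a 4×4 matrix over Z this has rank 3, with invariant factors (1,1,1).

Computing H_k = (kernel of ∂_k) / (image of ∂_{k+1}):

  H_0: rank C_0 − rank ∂_1 = 4 − 3 = 1, and the invariant factors of ∂_1 are all 1, so H_0 = Z.
  H_1: rank ker ∂_1 − rank ∂_2 = (4 − 3) − 0 = 1, and there is no ∂_2, so H_1 = Z.

As a check, the Euler characteristic is 4 − 4 = 0, which agrees with 1 − 1 = 0.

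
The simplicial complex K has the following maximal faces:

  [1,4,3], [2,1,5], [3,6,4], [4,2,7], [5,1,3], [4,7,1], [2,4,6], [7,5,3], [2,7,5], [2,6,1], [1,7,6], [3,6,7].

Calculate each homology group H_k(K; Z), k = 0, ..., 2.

H_0 ≅ Z,  H_1 ≅ Z/2,  H_2 = 0.

Fix the vertex order 1 < 2 < 3 < 4 < 5 < 6 < 7 and write every simplex with vertices in increasing order. Then dim K = 2 and the simplices of K are:

  0-simplices (7): [1], [2], [3], [4], [5], [6], [7]
  1-simplices (18): [1,2], [1,3], [1,4], [1,5], [1,6], [1,7], [2,4], [2,5], [2,6], [2,7], [3,4], [3,5], [3,6], [3,7], [4,6], [4,7], [5,7], [6,7]
  2-simplices (12): [1,2,5], [1,2,6], [1,3,4], [1,3,5], [1,4,7], [1,6,7], [2,4,6], [2,4,7], [2,5,7], [3,4,6], [3,5,7], [3,6,7]

giving chain groups C_0 ≅ Z^7, C_1 ≅ Z^18, C_2 ≅ Z^12.

Boundary ∂_1: C_1 → C_0 is given by ∂[p,q] = [q] − [p]. For instance
  ∂[2,6] = [6] − [2].
This gives a 7×18 integer matrix of rank 6; reducing to Smith normal form yields diagonal entries (1,1,1,1,1,1).

Boundary ∂_2: C_2 → C_1 maps a triangle to the signed sum of its edges. For instance
  ∂[2,4,6] = [4,6] − [2,6] + [2,4],
  ∂[1,3,4] = [3,4] − [1,4] + [1,3].
The 18×12 boundary matrix has rank 12 and Smith normal form diag(1,1,1,1,1,1,1,1,1,1,1,2).

Now H_k = ker ∂_k / im ∂_{k+1}, so:

  H_0: rank C_0 − rank ∂_1 = 7 − 6 = 1, and the invariant factors of ∂_1 are all 1, so H_0 = Z.
  H_1: rank ker ∂_1 − rank ∂_2 = (18 − 6) − 12 = 0, and ∂_2 has invariant factor 2 > 1, so H_1 = Z/2.
  H_2: rank ker ∂_2 − rank ∂_3 = (12 − 12) − 0 = 0, and there is no ∂_3, so H_2 = 0.

(K is a triangulation of the real projective plane RP^2.)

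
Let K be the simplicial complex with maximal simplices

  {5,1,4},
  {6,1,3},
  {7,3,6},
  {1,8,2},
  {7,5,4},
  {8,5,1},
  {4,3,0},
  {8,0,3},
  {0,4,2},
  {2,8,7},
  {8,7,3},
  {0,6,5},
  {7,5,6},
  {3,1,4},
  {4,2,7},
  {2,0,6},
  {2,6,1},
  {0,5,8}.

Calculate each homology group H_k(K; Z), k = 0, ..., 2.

H_0 ≅ Z,  H_1 ≅ Z^2,  H_2 ≅ Z.

Order the vertices as 0 < 1 < 2 < 3 < 4 < 5 < 6 < 7 < 8. Listing each simplex with vertices in this order, K has dimension 2 with simplices:

  0-simplices (9): [0], [1], [2], [3], [4], [5], [6], [7], [8]
  1-simplices (27): (27 of them)
  2-simplices (18): [0,2,4], [0,2,6], [0,3,4], [0,3,8], [0,5,6], [0,5,8], [1,2,6], [1,2,8], [1,3,4], [1,3,6], [1,4,5], [1,5,8], [2,4,7], [2,7,8], [3,6,7], [3,7,8], [4,5,7], [5,6,7]

giving chain groups C_0 ≅ Z^9, C_1 ≅ Z^27, C_2 ≅ Z^18.

The boundary map ∂_1: C_1 → C_0 maps an edge to its endpoints' difference, ∂[p,q] = q − p.
This gives a 9×27 integer matrix of rank 8; reducing to Smith normal form yields diagonal entries (1,1,1,1,1,1,1,1).

∂_2: C_2 → C_1 sends each 2-simplex [p,q,r] to [q,r] − [p,r] + [p,q]. For instance
  ∂[0,3,8] = [3,8] − [0,8] + [0,3],
  ∂[3,6,7] = [6,7] − [3,7] + [3,6].
The resulting 27×18 matrix has rank 17, and its Smith normal form has invariant factors (1,1,1,1,1,1,1,1,1,1,1,1,1,1,1,1,1).

Reading off H_k = ker ∂_k / im ∂_{k+1}:

  H_0: rank C_0 − rank ∂_1 = 9 − 8 = 1, and the invariant factors of ∂_1 are all 1, so H_0 = Z.
  H_1: rank ker ∂_1 − rank ∂_2 = (27 − 8) − 17 = 2, and the invariant factors of ∂_2 are all 1, so H_1 = Z^2.
  H_2: rank ker ∂_2 − rank ∂_3 = (18 − 17) − 0 = 1, and there is no ∂_3, so H_2 = Z.

(K is a triangulation of the torus T^2.)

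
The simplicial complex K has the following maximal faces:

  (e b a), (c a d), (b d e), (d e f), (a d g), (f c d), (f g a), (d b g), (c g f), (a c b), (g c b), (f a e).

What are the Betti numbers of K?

We work with the vertex ordering a < b < c < d < e < f < g. The simplices of K, each written with vertices in increasing order, are:

  0-simplices (7): a, b, c, d, e, f, g
  1-simplices (18): ab, ac, ad, ae, af, ag, bc, bd, be, bg, cd, cf, cg, de, df, dg, ef, fg
  2-simplices (12): abc, abe, acd, adg, aef, afg, bcg, bde, bdg, cdf, cfg, def

so the chain groups are C_0 ≅ Z^7, C_1 ≅ Z^18, C_2 ≅ Z^12.

∂_1: C_1 → C_0 maps an edge to its endpoints' difference, ∂[p,q] = q − p. For instance
  ∂dg = g − d.
As a 7×18 matrix over Z this has rank 6, with invariant factors (1,1,1,1,1,1).

Boundary ∂_2: C_2 → C_1 sends each 2-simplex [p,q,r] to [q,r] − [p,r] + [p,q]. For instance
  ∂bdg = dg − bg + bd,
  ∂def = ef − df + de.
The resulting 18×12 matrix has rank 12, and its Smith normal form has invariant factors (1,1,1,1,1,1,1,1,1,1,1,2).

Reading off H_k = ker ∂_k / im ∂_{k+1}:

  H_0: rank C_0 − rank ∂_1 = 7 − 6 = 1, and the invariant factors of ∂_1 are all 1, so H_0 ≅ Z.
  H_1: rank ker ∂_1 − rank ∂_2 = (18 − 6) − 12 = 0, and ∂_2 has invariant factor 2 > 1, so H_1 ≅ Z_2.
  H_2: rank ker ∂_2 − rank ∂_3 = (12 − 12) − 0 = 0, and there is no ∂_3, so H_2 ≅ 0.

Hence the Betti numbers are b_0 = 1, b_1 = 0, b_2 = 0.

b_0 = 1, b_1 = 0, b_2 = 0.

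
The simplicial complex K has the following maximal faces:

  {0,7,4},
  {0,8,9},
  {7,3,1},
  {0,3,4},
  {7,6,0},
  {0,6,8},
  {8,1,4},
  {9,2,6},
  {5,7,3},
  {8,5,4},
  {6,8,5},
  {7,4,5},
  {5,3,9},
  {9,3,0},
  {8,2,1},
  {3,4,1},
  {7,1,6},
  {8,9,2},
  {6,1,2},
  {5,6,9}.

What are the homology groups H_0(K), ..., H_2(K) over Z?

H_0 = Z,  H_1 = Z ⊕ Z/2Z,  H_2 = 0.

Take the total order 0 < 1 < 2 < 3 < 4 < 5 < 6 < 7 < 8 < 9 on the vertex set. Then K (dimension 2) consists of the simplices:

  0-simplices (10): [0], [1], [2], [3], [4], [5], [6], [7], [8], [9]
  1-simplices (30): (30 of them)
  2-simplices (20): (20 of them)

so the chain groups are C_0 ≅ Z^10, C_1 ≅ Z^30, C_2 ≅ Z^20.

∂_1: C_1 → C_0 is given by ∂[p,q] = [q] − [p].
This gives a 10×30 integer matrix of rank 9; reducing to Smith normal form yields diagonal entries (1,1,1,1,1,1,1,1,1).

∂_2: C_2 → C_1 sends each 2-simplex [p,q,r] to [q,r] − [p,r] + [p,q]. For instance
  ∂[1,2,8] = [2,8] − [1,8] + [1,2],
  ∂[0,4,7] = [4,7] − [0,7] + [0,4].
This gives a 30×20 integer matrix of rank 20; reducing to Smith normal form yields diagonal entries (1,1,1,1,1,1,1,1,1,1,1,1,1,1,1,1,1,1,1,2).

Reading off H_k = ker ∂_k / im ∂_{k+1}:

  H_0: rank C_0 − rank ∂_1 = 10 − 9 = 1, and the invariant factors of ∂_1 are all 1, so H_0 = Z.
  H_1: rank ker ∂_1 − rank ∂_2 = (30 − 9) − 20 = 1, and ∂_2 has invariant factor 2 > 1, so H_1 = Z ⊕ Z/2Z.
  H_2: rank ker ∂_2 − rank ∂_3 = (20 − 20) − 0 = 0, and there is no ∂_3, so H_2 = 0.

(K is a triangulation of the Klein bottle.)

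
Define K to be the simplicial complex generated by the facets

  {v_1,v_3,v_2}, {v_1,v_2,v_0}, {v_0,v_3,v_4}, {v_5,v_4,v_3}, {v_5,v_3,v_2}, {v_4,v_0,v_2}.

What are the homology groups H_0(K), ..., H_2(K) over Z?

H_0 ≅ Z,  H_1 ≅ Z,  H_2 = 0.

Fix the vertex order v_0 < v_1 < v_2 < v_3 < v_4 < v_5 and write every simplex with vertices in increasing order. Then dim K = 2 and the simplices of K are:

  0-simplices (6): [v_0], [v_1], [v_2], [v_3], [v_4], [v_5]
  1-simplices (12): [v_0,v_1], [v_0,v_2], [v_0,v_3], [v_0,v_4], [v_1,v_2], [v_1,v_3], [v_2,v_3], [v_2,v_4], [v_2,v_5], [v_3,v_4], [v_3,v_5], [v_4,v_5]
  2-simplices (6): [v_0,v_1,v_2], [v_0,v_2,v_4], [v_0,v_3,v_4], [v_1,v_2,v_3], [v_2,v_3,v_5], [v_3,v_4,v_5]

giving chain groups C_0 ≅ Z^6, C_1 ≅ Z^12, C_2 ≅ Z^6.

Boundary ∂_1: C_1 → C_0 is given by ∂[p,q] = [q] − [p]. For instance
  ∂[v_0,v_4] = [v_4] − [v_0].
The resulting 6×12 matrix has rank 5, and its Smith normal form has invariant factors (1,1,1,1,1).

Boundary ∂_2: C_2 → C_1 sends each 2-simplex [p,q,r] to [q,r] − [p,r] + [p,q]. For instance
  ∂[v_0,v_2,v_4] = [v_2,v_4] − [v_0,v_4] + [v_0,v_2],
  ∂[v_0,v_1,v_2] = [v_1,v_2] − [v_0,v_2] + [v_0,v_1].
The resulting 12×6 matrix has rank 6, and its Smith normal form has invariant factors (1,1,1,1,1,1).

From H_k ≅ ker(∂_k) / im(∂_{k+1}) we obtain:

  H_0: rank C_0 − rank ∂_1 = 6 − 5 = 1, and the invariant factors of ∂_1 are all 1, so H_0 ≅ Z.
  H_1: rank ker ∂_1 − rank ∂_2 = (12 − 5) − 6 = 1, and the invariant factors of ∂_2 are all 1, so H_1 ≅ Z.
  H_2: rank ker ∂_2 − rank ∂_3 = (6 − 6) − 0 = 0, and there is no ∂_3, so H_2 ≅ 0.

As a check, the Euler characteristic is 6 − 12 + 6 = 0, which agrees with 1 − 1 + 0 = 0.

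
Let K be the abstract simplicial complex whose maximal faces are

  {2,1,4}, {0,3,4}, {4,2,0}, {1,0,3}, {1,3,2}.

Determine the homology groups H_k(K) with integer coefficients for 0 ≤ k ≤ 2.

Fix the vertex order 0 < 1 < 2 < 3 < 4 and write every simplex with vertices in increasing order. Then dim K = 2 and the simplices of K are:

  0-simplices (5): [0], [1], [2], [3], [4]
  1-simplices (10): [0,1], [0,2], [0,3], [0,4], [1,2], [1,3], [1,4], [2,3], [2,4], [3,4]
  2-simplices (5): [0,1,3], [0,2,4], [0,3,4], [1,2,3], [1,2,4]

giving chain groups C_0 ≅ Z^5, C_1 ≅ Z^10, C_2 ≅ Z^5.

∂_1: C_1 → C_0 is given by ∂[p,q] = [q] − [p]. For instance
  ∂[2,3] = [3] − [2].
The resulting 5×10 matrix has rank 4, and its Smith normal form has invariant factors (1,1,1,1).

Boundary ∂_2: C_2 → C_1 sends each 2-simplex [p,q,r] to [q,r] − [p,r] + [p,q]. For instance
  ∂[0,1,3] = [1,3] − [0,3] + [0,1],
  ∂[1,2,4] = [2,4] − [1,4] + [1,2].
The resulting 10×5 matrix has rank 5, and its Smith normal form has invariant factors (1,1,1,1,1).

Now H_k = ker ∂_k / im ∂_{k+1}, so:

  H_0: rank C_0 − rank ∂_1 = 5 − 4 = 1, and the invariant factors of ∂_1 are all 1, so H_0 ≅ Z.
  H_1: rank ker ∂_1 − rank ∂_2 = (10 − 4) − 5 = 1, and the invariant factors of ∂_2 are all 1, so H_1 ≅ Z.
  H_2: rank ker ∂_2 − rank ∂_3 = (5 − 5) − 0 = 0, and there is no ∂_3, so H_2 ≅ 0.

H_0 = Z,  H_1 = Z,  H_2 = 0.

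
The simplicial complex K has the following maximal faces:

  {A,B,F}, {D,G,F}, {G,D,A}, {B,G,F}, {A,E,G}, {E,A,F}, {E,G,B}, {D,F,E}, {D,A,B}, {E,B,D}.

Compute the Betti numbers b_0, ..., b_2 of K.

Order the vertices as A < B < D < E < F < G. Listing each simplex with vertices in this order, K has dimension 2 with simplices:

  0-simplices (6): A, B, D, E, F, G
  1-simplices (15): AB, AD, AE, AF, AG, BD, BE, BF, BG, DE, DF, DG, EF, EG, FG
  2-simplices (10): ABD, ABF, ADG, AEF, AEG, BDE, BEG, BFG, DEF, DFG

so the chain groups are C_0 ≅ Z^6, C_1 ≅ Z^15, C_2 ≅ Z^10.

The boundary map ∂_1: C_1 → C_0 sends each edge [p,q] (with p < q) to q − p. For instance
  ∂EG = G − E.
As a 6×15 matrix over Z this has rank 5, with invariant factors (1,1,1,1,1).

Boundary ∂_2: C_2 → C_1 acts by ∂[p,q,r] = [q,r] − [p,r] + [p,q]. For instance
  ∂ADG = DG − AG + AD,
  ∂ABD = BD − AD + AB.
The resulting 15×10 matrix has rank 10, and its Smith normal form has invariant factors (1,1,1,1,1,1,1,1,1,2).

From H_k ≅ ker(∂_k) / im(∂_{k+1}) we obtain:

  H_0: rank C_0 − rank ∂_1 = 6 − 5 = 1, and the invariant factors of ∂_1 are all 1, so H_0 = Z.
  H_1: rank ker ∂_1 − rank ∂_2 = (15 − 5) − 10 = 0, and ∂_2 has invariant factor 2 > 1, so H_1 = Z/2.
  H_2: rank ker ∂_2 − rank ∂_3 = (10 − 10) − 0 = 0, and there is no ∂_3, so H_2 = 0.

As a check, the Euler characteristic is 6 − 15 + 10 = 1, which agrees with 1 − 0 + 0 = 1.
(K is a triangulation of the real projective plane RP^2.)

Hence the Betti numbers are b_0 = 1, b_1 = 0, b_2 = 0.

b_0 = 1, b_1 = 0, b_2 = 0.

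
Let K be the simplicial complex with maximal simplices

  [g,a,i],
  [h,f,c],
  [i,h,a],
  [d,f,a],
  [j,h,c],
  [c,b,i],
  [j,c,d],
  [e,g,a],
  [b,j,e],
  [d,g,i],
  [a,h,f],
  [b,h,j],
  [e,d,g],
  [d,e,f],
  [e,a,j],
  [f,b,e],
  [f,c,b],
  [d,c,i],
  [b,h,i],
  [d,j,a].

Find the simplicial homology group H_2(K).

H_2 ≅ 0.

K has 10 vertices, 30 edges, 20 triangles.
rank ∂_2 = 20, rank ∂_3 = 0 ⇒ b_2 = 20 − 20 − 0 = 0. So H_2 ≅ 0.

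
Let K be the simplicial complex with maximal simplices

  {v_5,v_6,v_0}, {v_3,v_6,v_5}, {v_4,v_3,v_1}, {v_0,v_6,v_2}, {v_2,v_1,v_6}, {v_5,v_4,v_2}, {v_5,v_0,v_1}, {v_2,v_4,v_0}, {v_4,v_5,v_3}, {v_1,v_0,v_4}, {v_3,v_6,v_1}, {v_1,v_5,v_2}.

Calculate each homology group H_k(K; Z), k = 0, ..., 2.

Fix the vertex order v_0 < v_1 < v_2 < v_3 < v_4 < v_5 < v_6 and write every simplex with vertices in increasing order. Then dim K = 2 and the simplices of K are:

  0-simplices (7): [v_0], [v_1], [v_2], [v_3], [v_4], [v_5], [v_6]
  1-simplices (18): (18 of them)
  2-simplices (12): (12 of them)

so the chain groups are C_0 ≅ Z^7, C_1 ≅ Z^18, C_2 ≅ Z^12.

∂_1: C_1 → C_0 maps an edge to its endpoints' difference, ∂[p,q] = q − p.
This gives a 7×18 integer matrix of rank 6; reducing to Smith normal form yields diagonal entries (1,1,1,1,1,1).

Boundary ∂_2: C_2 → C_1 sends each 2-simplex [p,q,r] to [q,r] − [p,r] + [p,q]. For instance
  ∂[v_0,v_2,v_4] = [v_2,v_4] − [v_0,v_4] + [v_0,v_2],
  ∂[v_0,v_5,v_6] = [v_5,v_6] − [v_0,v_6] + [v_0,v_5].
The resulting 18×12 matrix has rank 12, and its Smith normal form has invariant factors (1,1,1,1,1,1,1,1,1,1,1,2).

Now H_k = ker ∂_k / im ∂_{k+1}, so:

  H_0: rank C_0 − rank ∂_1 = 7 − 6 = 1, and the invariant factors of ∂_1 are all 1, so H_0 ≅ Z.
  H_1: rank ker ∂_1 − rank ∂_2 = (18 − 6) − 12 = 0, and ∂_2 has invariant factor 2 > 1, so H_1 ≅ Z/2.
  H_2: rank ker ∂_2 − rank ∂_3 = (12 − 12) − 0 = 0, and there is no ∂_3, so H_2 ≅ 0.

H_0 = Z,  H_1 = Z/2,  H_2 = 0.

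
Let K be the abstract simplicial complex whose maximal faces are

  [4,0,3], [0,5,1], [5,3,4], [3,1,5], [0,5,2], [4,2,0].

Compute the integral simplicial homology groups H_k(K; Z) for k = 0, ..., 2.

H_0 ≅ Z,  H_1 ≅ Z,  H_2 = 0.

We work with the vertex ordering 0 < 1 < 2 < 3 < 4 < 5. The simplices of K, each written with vertices in increasing order, are:

  0-simplices (6): [0], [1], [2], [3], [4], [5]
  1-simplices (12): [0,1], [0,2], [0,3], [0,4], [0,5], [1,3], [1,5], [2,4], [2,5], [3,4], [3,5], [4,5]
  2-simplices (6): [0,1,5], [0,2,4], [0,2,5], [0,3,4], [1,3,5], [3,4,5]

so the chain groups are C_0 ≅ Z^6, C_1 ≅ Z^12, C_2 ≅ Z^6.

Boundary ∂_1: C_1 → C_0 is given by ∂[p,q] = [q] − [p]. For instance
  ∂[4,5] = [5] − [4].
The 6×12 boundary matrix has rank 5 and Smith normal form diag(1,1,1,1,1).

The boundary map ∂_2: C_2 → C_1 maps a triangle to the signed sum of its edges. For instance
  ∂[0,2,5] = [2,5] − [0,5] + [0,2],
  ∂[0,1,5] = [1,5] − [0,5] + [0,1].
As a 12×6 matrix over Z this has rank 6, with invariant factors (1,1,1,1,1,1).

Reading off H_k = ker ∂_k / im ∂_{k+1}:

  H_0: rank C_0 − rank ∂_1 = 6 − 5 = 1, and the invariant factors of ∂_1 are all 1, so H_0 = Z.
  H_1: rank ker ∂_1 − rank ∂_2 = (12 − 5) − 6 = 1, and the invariant factors of ∂_2 are all 1, so H_1 = Z.
  H_2: rank ker ∂_2 − rank ∂_3 = (6 − 6) − 0 = 0, and there is no ∂_3, so H_2 = 0.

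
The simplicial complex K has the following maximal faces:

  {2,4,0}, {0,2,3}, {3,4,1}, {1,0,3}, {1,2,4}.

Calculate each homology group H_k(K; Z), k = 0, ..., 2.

We work with the vertex ordering 0 < 1 < 2 < 3 < 4. The simplices of K, each written with vertices in increasing order, are:

  0-simplices (5): [0], [1], [2], [3], [4]
  1-simplices (10): [0,1], [0,2], [0,3], [0,4], [1,2], [1,3], [1,4], [2,3], [2,4], [3,4]
  2-simplices (5): [0,1,3], [0,2,3], [0,2,4], [1,2,4], [1,3,4]

giving chain groups C_0 ≅ Z^5, C_1 ≅ Z^10, C_2 ≅ Z^5.

∂_1: C_1 → C_0 maps an edge to its endpoints' difference, ∂[p,q] = q − p. For instance
  ∂[0,2] = [2] − [0].
This gives a 5×10 integer matrix of rank 4; reducing to Smith normal form yields diagonal entries (1,1,1,1).

∂_2: C_2 → C_1 sends each 2-simplex [p,q,r] to [q,r] − [p,r] + [p,q]. For instance
  ∂[0,1,3] = [1,3] − [0,3] + [0,1],
  ∂[0,2,3] = [2,3] − [0,3] + [0,2].
As a 10×5 matrix over Z this has rank 5, with invariant factors (1,1,1,1,1).

Computing H_k = (kernel of ∂_k) / (image of ∂_{k+1}):

  H_0: rank C_0 − rank ∂_1 = 5 − 4 = 1, and the invariant factors of ∂_1 are all 1, so H_0 = Z.
  H_1: rank ker ∂_1 − rank ∂_2 = (10 − 4) − 5 = 1, and the invariant factors of ∂_2 are all 1, so H_1 = Z.
  H_2: rank ker ∂_2 − rank ∂_3 = (5 − 5) − 0 = 0, and there is no ∂_3, so H_2 = 0.

H_0 = Z,  H_1 = Z,  H_2 = 0.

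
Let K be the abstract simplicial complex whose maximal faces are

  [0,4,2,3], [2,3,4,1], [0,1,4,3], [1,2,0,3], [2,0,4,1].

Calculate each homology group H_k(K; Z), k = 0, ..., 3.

H_0 ≅ Z,  H_1 = 0,  H_2 = 0,  H_3 ≅ Z.

Take the total order 0 < 1 < 2 < 3 < 4 on the vertex set. Then K (dimension 3) consists of the simplices:

  0-simplices (5): [0], [1], [2], [3], [4]
  1-simplices (10): [0,1], [0,2], [0,3], [0,4], [1,2], [1,3], [1,4], [2,3], [2,4], [3,4]
  2-simplices (10): [0,1,2], [0,1,3], [0,1,4], [0,2,3], [0,2,4], [0,3,4], [1,2,3], [1,2,4], [1,3,4], [2,3,4]
  3-simplices (5): [0,1,2,3], [0,1,2,4], [0,1,3,4], [0,2,3,4], [1,2,3,4]

so the chain groups are C_0 ≅ Z^5, C_1 ≅ Z^10, C_2 ≅ Z^10, C_3 ≅ Z^5.

∂_1: C_1 → C_0 sends each edge [p,q] (with p < q) to q − p. For instance
  ∂[3,4] = [4] − [3].
The resulting 5×10 matrix has rank 4, and its Smith normal form has invariant factors (1,1,1,1).

The boundary map ∂_2: C_2 → C_1 acts by ∂[p,q,r] = [q,r] − [p,r] + [p,q]. For instance
  ∂[0,3,4] = [3,4] − [0,4] + [0,3],
  ∂[0,2,4] = [2,4] − [0,4] + [0,2].
The 10×10 boundary matrix has rank 6 and Smith normal form diag(1,1,1,1,1,1).

Boundary ∂_3: C_3 → C_2 sends each 3-simplex σ to the alternating sum Σ_i (−1)^i (σ with its i-th vertex removed). For instance
  ∂[0,1,3,4] = [1,3,4] − [0,3,4] + [0,1,4] − [0,1,3],
  ∂[1,2,3,4] = [2,3,4] − [1,3,4] + [1,2,4] − [1,2,3].
This gives a 10×5 integer matrix of rank 4; reducing to Smith normal form yields diagonal entries (1,1,1,1).

Now H_k = ker ∂_k / im ∂_{k+1}, so:

  H_0: rank C_0 − rank ∂_1 = 5 − 4 = 1, and the invariant factors of ∂_1 are all 1, so H_0 ≅ Z.
  H_1: rank ker ∂_1 − rank ∂_2 = (10 − 4) − 6 = 0, and the invariant factors of ∂_2 are all 1, so H_1 ≅ 0.
  H_2: rank ker ∂_2 − rank ∂_3 = (10 − 6) − 4 = 0, and the invariant factors of ∂_3 are all 1, so H_2 ≅ 0.
  H_3: rank ker ∂_3 − rank ∂_4 = (5 − 4) − 0 = 1, and there is no ∂_4, so H_3 ≅ Z.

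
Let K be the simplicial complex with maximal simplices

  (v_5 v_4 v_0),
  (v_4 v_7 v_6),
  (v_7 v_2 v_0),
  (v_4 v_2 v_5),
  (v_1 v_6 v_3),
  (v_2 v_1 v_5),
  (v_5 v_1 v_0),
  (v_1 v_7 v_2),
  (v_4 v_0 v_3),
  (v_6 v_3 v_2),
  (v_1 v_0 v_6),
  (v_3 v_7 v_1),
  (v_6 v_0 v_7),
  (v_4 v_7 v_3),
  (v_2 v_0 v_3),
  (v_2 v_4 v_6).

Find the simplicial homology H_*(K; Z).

Order the vertices as v_0 < v_1 < v_2 < v_3 < v_4 < v_5 < v_6 < v_7. Listing each simplex with vertices in this order, K has dimension 2 with simplices:

  0-simplices (8): [v_0], [v_1], [v_2], [v_3], [v_4], [v_5], [v_6], [v_7]
  1-simplices (24): (24 of them)
  2-simplices (16): (16 of them)

giving chain groups C_0 ≅ Z^8, C_1 ≅ Z^24, C_2 ≅ Z^16.

∂_1: C_1 → C_0 is given by ∂[p,q] = [q] − [p]. For instance
  ∂[v_4,v_5] = [v_5] − [v_4].
The resulting 8×24 matrix has rank 7, and its Smith normal form has invariant factors (1,1,1,1,1,1,1).

∂_2: C_2 → C_1 sends each 2-simplex [p,q,r] to [q,r] − [p,r] + [p,q]. For instance
  ∂[v_1,v_3,v_6] = [v_3,v_6] − [v_1,v_6] + [v_1,v_3],
  ∂[v_0,v_6,v_7] = [v_6,v_7] − [v_0,v_7] + [v_0,v_6].
As a 24×16 matrix over Z this has rank 15, with invariant factors (1,1,1,1,1,1,1,1,1,1,1,1,1,1,1).

Computing H_k = (kernel of ∂_k) / (image of ∂_{k+1}):

  H_0: rank C_0 − rank ∂_1 = 8 − 7 = 1, and the invariant factors of ∂_1 are all 1, so H_0 = Z.
  H_1: rank ker ∂_1 − rank ∂_2 = (24 − 7) − 15 = 2, and the invariant factors of ∂_2 are all 1, so H_1 = Z^2.
  H_2: rank ker ∂_2 − rank ∂_3 = (16 − 15) − 0 = 1, and there is no ∂_3, so H_2 = Z.

As a check, the Euler characteristic is 8 − 24 + 16 = 0, which agrees with 1 − 2 + 1 = 0.

H_0 ≅ Z,  H_1 ≅ Z^2,  H_2 ≅ Z.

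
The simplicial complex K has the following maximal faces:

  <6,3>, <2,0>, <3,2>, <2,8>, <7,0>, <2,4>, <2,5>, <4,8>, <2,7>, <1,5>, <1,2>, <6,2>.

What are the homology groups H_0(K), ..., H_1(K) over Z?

Fix the vertex order 0 < 1 < 2 < 3 < 4 < 5 < 6 < 7 < 8 and write every simplex with vertices in increasing order. Then dim K = 1 and the simplices of K are:

  0-simplices (9): [0], [1], [2], [3], [4], [5], [6], [7], [8]
  1-simplices (12): [0,2], [0,7], [1,2], [1,5], [2,3], [2,4], [2,5], [2,6], [2,7], [2,8], [3,6], [4,8]

so the chain groups are C_0 ≅ Z^9, C_1 ≅ Z^12.

Boundary ∂_1: C_1 → C_0 is given by ∂[p,q] = [q] − [p]. For instance
  ∂[3,6] = [6] − [3].
The resulting 9×12 matrix has rank 8, and its Smith normal form has invariant factors (1,1,1,1,1,1,1,1).

Computing H_k = (kernel of ∂_k) / (image of ∂_{k+1}):

  H_0: rank C_0 − rank ∂_1 = 9 − 8 = 1, and the invariant factors of ∂_1 are all 1, so H_0 = Z.
  H_1: rank ker ∂_1 − rank ∂_2 = (12 − 8) − 0 = 4, and there is no ∂_2, so H_1 = Z^4.

As a check, the Euler characteristic is 9 − 12 = -3, which agrees with 1 − 4 = -3.

H_0 ≅ Z,  H_1 ≅ Z^4.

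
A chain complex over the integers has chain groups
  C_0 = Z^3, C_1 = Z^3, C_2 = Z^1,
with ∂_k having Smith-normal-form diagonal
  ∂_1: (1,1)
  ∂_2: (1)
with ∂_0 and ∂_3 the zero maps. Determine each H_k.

H_0: b_0 = 3 − 0 − 2 = 1; torsion from ∂_1 factors > 1: none. So H_0 ≅ Z.
H_1: b_1 = 3 − 2 − 1 = 0; torsion from ∂_2 factors > 1: none. So H_1 ≅ 0.
H_2: b_2 = 1 − 1 − 0 = 0; torsion from ∂_3 factors > 1: none. So H_2 ≅ 0.

H_0 ≅ Z,  H_1 = 0,  H_2 = 0.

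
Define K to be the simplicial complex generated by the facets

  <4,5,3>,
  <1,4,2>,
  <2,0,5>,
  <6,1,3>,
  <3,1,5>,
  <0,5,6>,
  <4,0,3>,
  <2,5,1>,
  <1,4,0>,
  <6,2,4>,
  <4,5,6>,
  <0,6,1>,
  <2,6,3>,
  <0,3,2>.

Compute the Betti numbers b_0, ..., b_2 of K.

Fix the vertex order 0 < 1 < 2 < 3 < 4 < 5 < 6 and write every simplex with vertices in increasing order. Then dim K = 2 and the simplices of K are:

  0-simplices (7): [0], [1], [2], [3], [4], [5], [6]
  1-simplices (21): [0,1], [0,2], [0,3], [0,4], [0,5], [0,6], [1,2], [1,3], [1,4], [1,5], [1,6], [2,3], [2,4], [2,5], [2,6], [3,4], [3,5], [3,6], [4,5], [4,6], [5,6]
  2-simplices (14): [0,1,4], [0,1,6], [0,2,3], [0,2,5], [0,3,4], [0,5,6], [1,2,4], [1,2,5], [1,3,5], [1,3,6], [2,3,6], [2,4,6], [3,4,5], [4,5,6]

so the chain groups are C_0 ≅ Z^7, C_1 ≅ Z^21, C_2 ≅ Z^14.

Boundary ∂_1: C_1 → C_0 is given by ∂[p,q] = [q] − [p]. For instance
  ∂[3,5] = [5] − [3].
The resulting 7×21 matrix has rank 6, and its Smith normal form has invariant factors (1,1,1,1,1,1).

Boundary ∂_2: C_2 → C_1 maps a triangle to the signed sum of its edges. For instance
  ∂[4,5,6] = [5,6] − [4,6] + [4,5],
  ∂[1,3,5] = [3,5] − [1,5] + [1,3].
This gives a 21×14 integer matrix of rank 13; reducing to Smith normal form yields diagonal entries (1,1,1,1,1,1,1,1,1,1,1,1,1).

From H_k ≅ ker(∂_k) / im(∂_{k+1}) we obtain:

  H_0: rank C_0 − rank ∂_1 = 7 − 6 = 1, and the invariant factors of ∂_1 are all 1, so H_0 ≅ Z.
  H_1: rank ker ∂_1 − rank ∂_2 = (21 − 6) − 13 = 2, and the invariant factors of ∂_2 are all 1, so H_1 ≅ Z^2.
  H_2: rank ker ∂_2 − rank ∂_3 = (14 − 13) − 0 = 1, and there is no ∂_3, so H_2 ≅ Z.

As a check, the Euler characteristic is 7 − 21 + 14 = 0, which agrees with 1 − 2 + 1 = 0.

Hence the Betti numbers are b_0 = 1, b_1 = 2, b_2 = 1.

b_0 = 1, b_1 = 2, b_2 = 1.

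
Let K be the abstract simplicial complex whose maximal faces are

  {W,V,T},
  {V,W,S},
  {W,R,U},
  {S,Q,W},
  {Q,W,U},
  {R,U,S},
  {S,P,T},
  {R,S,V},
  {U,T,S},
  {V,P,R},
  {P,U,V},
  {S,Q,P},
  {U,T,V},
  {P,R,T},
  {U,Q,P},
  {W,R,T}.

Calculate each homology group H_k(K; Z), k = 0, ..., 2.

H_0 ≅ Z,  H_1 ≅ Z^2,  H_2 ≅ Z.

Fix the vertex order P < Q < R < S < T < U < V < W and write every simplex with vertices in increasing order. Then dim K = 2 and the simplices of K are:

  0-simplices (8): P, Q, R, S, T, U, V, W
  1-simplices (24): PQ, PR, PS, PT, PU, PV, QS, QU, QW, RS, RT, RU, RV, RW, ST, SU, SV, SW, TU, TV, TW, UV, UW, VW
  2-simplices (16): PQS, PQU, PRT, PRV, PST, PUV, QSW, QUW, RSU, RSV, RTW, RUW, STU, SVW, TUV, TVW

Hence C_0 ≅ Z^8, C_1 ≅ Z^24, C_2 ≅ Z^16.

∂_1: C_1 → C_0 maps an edge to its endpoints' difference, ∂[p,q] = q − p. For instance
  ∂RV = V − R.
This gives a 8×24 integer matrix of rank 7; reducing to Smith normal form yields diagonal entries (1,1,1,1,1,1,1).

The boundary map ∂_2: C_2 → C_1 maps a triangle to the signed sum of its edges. For instance
  ∂PST = ST − PT + PS,
  ∂RTW = TW − RW + RT.
As a 24×16 matrix over Z this has rank 15, with invariant factors (1,1,1,1,1,1,1,1,1,1,1,1,1,1,1).

From H_k ≅ ker(∂_k) / im(∂_{k+1}) we obtain:

  H_0: rank C_0 − rank ∂_1 = 8 − 7 = 1, and the invariant factors of ∂_1 are all 1, so H_0 ≅ Z.
  H_1: rank ker ∂_1 − rank ∂_2 = (24 − 7) − 15 = 2, and the invariant factors of ∂_2 are all 1, so H_1 ≅ Z^2.
  H_2: rank ker ∂_2 − rank ∂_3 = (16 − 15) − 0 = 1, and there is no ∂_3, so H_2 ≅ Z.

(K is a triangulation of the torus T^2.)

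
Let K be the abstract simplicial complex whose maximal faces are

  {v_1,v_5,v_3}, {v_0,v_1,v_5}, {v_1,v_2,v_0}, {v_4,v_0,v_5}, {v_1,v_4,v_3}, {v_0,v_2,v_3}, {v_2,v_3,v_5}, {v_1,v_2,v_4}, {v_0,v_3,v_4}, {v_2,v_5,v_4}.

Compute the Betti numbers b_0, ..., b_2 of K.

We work with the vertex ordering v_0 < v_1 < v_2 < v_3 < v_4 < v_5. The simplices of K, each written with vertices in increasing order, are:

  0-simplices (6): [v_0], [v_1], [v_2], [v_3], [v_4], [v_5]
  1-simplices (15): (15 of them)
  2-simplices (10): [v_0,v_1,v_2], [v_0,v_1,v_5], [v_0,v_2,v_3], [v_0,v_3,v_4], [v_0,v_4,v_5], [v_1,v_2,v_4], [v_1,v_3,v_4], [v_1,v_3,v_5], [v_2,v_3,v_5], [v_2,v_4,v_5]

Hence C_0 ≅ Z^6, C_1 ≅ Z^15, C_2 ≅ Z^10.

∂_1: C_1 → C_0 sends each edge [p,q] (with p < q) to q − p. For instance
  ∂[v_0,v_2] = [v_2] − [v_0].
As a 6×15 matrix over Z this has rank 5, with invariant factors (1,1,1,1,1).

Boundary ∂_2: C_2 → C_1 acts by ∂[p,q,r] = [q,r] − [p,r] + [p,q]. For instance
  ∂[v_0,v_1,v_2] = [v_1,v_2] − [v_0,v_2] + [v_0,v_1],
  ∂[v_2,v_3,v_5] = [v_3,v_5] − [v_2,v_5] + [v_2,v_3].
The resulting 15×10 matrix has rank 10, and its Smith normal form has invariant factors (1,1,1,1,1,1,1,1,1,2).

Reading off H_k = ker ∂_k / im ∂_{k+1}:

  H_0: rank C_0 − rank ∂_1 = 6 − 5 = 1, and the invariant factors of ∂_1 are all 1, so H_0 ≅ Z.
  H_1: rank ker ∂_1 − rank ∂_2 = (15 − 5) − 10 = 0, and ∂_2 has invariant factor 2 > 1, so H_1 ≅ Z/2.
  H_2: rank ker ∂_2 − rank ∂_3 = (10 − 10) − 0 = 0, and there is no ∂_3, so H_2 ≅ 0.

Hence the Betti numbers are b_0 = 1, b_1 = 0, b_2 = 0.

b_0 = 1, b_1 = 0, b_2 = 0.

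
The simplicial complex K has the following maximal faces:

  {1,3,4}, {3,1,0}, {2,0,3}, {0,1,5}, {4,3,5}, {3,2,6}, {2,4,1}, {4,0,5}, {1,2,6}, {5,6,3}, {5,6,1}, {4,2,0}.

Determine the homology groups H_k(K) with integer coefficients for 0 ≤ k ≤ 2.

H_0 ≅ Z,  H_1 ≅ Z/2,  H_2 = 0.

Order the vertices as 0 < 1 < 2 < 3 < 4 < 5 < 6. Listing each simplex with vertices in this order, K has dimension 2 with simplices:

  0-simplices (7): [0], [1], [2], [3], [4], [5], [6]
  1-simplices (18): [0,1], [0,2], [0,3], [0,4], [0,5], [1,2], [1,3], [1,4], [1,5], [1,6], [2,3], [2,4], [2,6], [3,4], [3,5], [3,6], [4,5], [5,6]
  2-simplices (12): [0,1,3], [0,1,5], [0,2,3], [0,2,4], [0,4,5], [1,2,4], [1,2,6], [1,3,4], [1,5,6], [2,3,6], [3,4,5], [3,5,6]

giving chain groups C_0 ≅ Z^7, C_1 ≅ Z^18, C_2 ≅ Z^12.

Boundary ∂_1: C_1 → C_0 is given by ∂[p,q] = [q] − [p].
This gives a 7×18 integer matrix of rank 6; reducing to Smith normal form yields diagonal entries (1,1,1,1,1,1).

Boundary ∂_2: C_2 → C_1 maps a triangle to the signed sum of its edges. For instance
  ∂[3,5,6] = [5,6] − [3,6] + [3,5],
  ∂[0,2,4] = [2,4] − [0,4] + [0,2].
The resulting 18×12 matrix has rank 12, and its Smith normal form has invariant factors (1,1,1,1,1,1,1,1,1,1,1,2).

Reading off H_k = ker ∂_k / im ∂_{k+1}:

  H_0: rank C_0 − rank ∂_1 = 7 − 6 = 1, and the invariant factors of ∂_1 are all 1, so H_0 = Z.
  H_1: rank ker ∂_1 − rank ∂_2 = (18 − 6) − 12 = 0, and ∂_2 has invariant factor 2 > 1, so H_1 = Z/2.
  H_2: rank ker ∂_2 − rank ∂_3 = (12 − 12) − 0 = 0, and there is no ∂_3, so H_2 = 0.

(K is a triangulation of the real projective plane RP^2.)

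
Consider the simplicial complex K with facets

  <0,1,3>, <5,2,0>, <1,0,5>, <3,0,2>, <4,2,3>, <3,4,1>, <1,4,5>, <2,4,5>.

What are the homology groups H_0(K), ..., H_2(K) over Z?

H_0 = Z,  H_1 = 0,  H_2 = Z.

Fix the vertex order 0 < 1 < 2 < 3 < 4 < 5 and write every simplex with vertices in increasing order. Then dim K = 2 and the simplices of K are:

  0-simplices (6): [0], [1], [2], [3], [4], [5]
  1-simplices (12): [0,1], [0,2], [0,3], [0,5], [1,3], [1,4], [1,5], [2,3], [2,4], [2,5], [3,4], [4,5]
  2-simplices (8): [0,1,3], [0,1,5], [0,2,3], [0,2,5], [1,3,4], [1,4,5], [2,3,4], [2,4,5]

giving chain groups C_0 ≅ Z^6, C_1 ≅ Z^12, C_2 ≅ Z^8.

∂_1: C_1 → C_0 is given by ∂[p,q] = [q] − [p]. For instance
  ∂[0,3] = [3] − [0].
As a 6×12 matrix over Z this has rank 5, with invariant factors (1,1,1,1,1).

The boundary map ∂_2: C_2 → C_1 maps a triangle to the signed sum of its edges. For instance
  ∂[1,3,4] = [3,4] − [1,4] + [1,3],
  ∂[1,4,5] = [4,5] − [1,5] + [1,4].
As a 12×8 matrix over Z this has rank 7, with invariant factors (1,1,1,1,1,1,1).

Computing H_k = (kernel of ∂_k) / (image of ∂_{k+1}):

  H_0: rank C_0 − rank ∂_1 = 6 − 5 = 1, and the invariant factors of ∂_1 are all 1, so H_0 ≅ Z.
  H_1: rank ker ∂_1 − rank ∂_2 = (12 − 5) − 7 = 0, and the invariant factors of ∂_2 are all 1, so H_1 ≅ 0.
  H_2: rank ker ∂_2 − rank ∂_3 = (8 − 7) − 0 = 1, and there is no ∂_3, so H_2 ≅ Z.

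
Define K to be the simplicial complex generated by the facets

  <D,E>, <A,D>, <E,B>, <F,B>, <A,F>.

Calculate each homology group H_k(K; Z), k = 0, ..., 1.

Take the total order A < B < D < E < F on the vertex set. Then K (dimension 1) consists of the simplices:

  0-simplices (5): A, B, D, E, F
  1-simplices (5): AD, AF, BE, BF, DE

giving chain groups C_0 ≅ Z^5, C_1 ≅ Z^5.

∂_1: C_1 → C_0 sends each edge [p,q] (with p < q) to q − p. For instance
  ∂AD = D − A.
The 5×5 boundary matrix has rank 4 and Smith normal form diag(1,1,1,1).

From H_k ≅ ker(∂_k) / im(∂_{k+1}) we obtain:

  H_0: rank C_0 − rank ∂_1 = 5 − 4 = 1, and the invariant factors of ∂_1 are all 1, so H_0 = Z.
  H_1: rank ker ∂_1 − rank ∂_2 = (5 − 4) − 0 = 1, and there is no ∂_2, so H_1 = Z.

As a check, the Euler characteristic is 5 − 5 = 0, which agrees with 1 − 1 = 0.

H_0 = Z,  H_1 = Z.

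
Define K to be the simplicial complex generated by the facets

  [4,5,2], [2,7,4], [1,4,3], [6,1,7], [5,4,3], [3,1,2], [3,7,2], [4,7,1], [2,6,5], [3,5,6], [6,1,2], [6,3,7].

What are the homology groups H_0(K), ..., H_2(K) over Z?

H_0 ≅ Z,  H_1 ≅ Z/2,  H_2 = 0.

Take the total order 1 < 2 < 3 < 4 < 5 < 6 < 7 on the vertex set. Then K (dimension 2) consists of the simplices:

  0-simplices (7): [1], [2], [3], [4], [5], [6], [7]
  1-simplices (18): [1,2], [1,3], [1,4], [1,6], [1,7], [2,3], [2,4], [2,5], [2,6], [2,7], [3,4], [3,5], [3,6], [3,7], [4,5], [4,7], [5,6], [6,7]
  2-simplices (12): [1,2,3], [1,2,6], [1,3,4], [1,4,7], [1,6,7], [2,3,7], [2,4,5], [2,4,7], [2,5,6], [3,4,5], [3,5,6], [3,6,7]

giving chain groups C_0 ≅ Z^7, C_1 ≅ Z^18, C_2 ≅ Z^12.

Boundary ∂_1: C_1 → C_0 is given by ∂[p,q] = [q] − [p]. For instance
  ∂[1,2] = [2] − [1].
This gives a 7×18 integer matrix of rank 6; reducing to Smith normal form yields diagonal entries (1,1,1,1,1,1).

The boundary map ∂_2: C_2 → C_1 sends each 2-simplex [p,q,r] to [q,r] − [p,r] + [p,q]. For instance
  ∂[2,3,7] = [3,7] − [2,7] + [2,3],
  ∂[1,3,4] = [3,4] − [1,4] + [1,3].
This gives a 18×12 integer matrix of rank 12; reducing to Smith normal form yields diagonal entries (1,1,1,1,1,1,1,1,1,1,1,2).

Computing H_k = (kernel of ∂_k) / (image of ∂_{k+1}):

  H_0: rank C_0 − rank ∂_1 = 7 − 6 = 1, and the invariant factors of ∂_1 are all 1, so H_0 ≅ Z.
  H_1: rank ker ∂_1 − rank ∂_2 = (18 − 6) − 12 = 0, and ∂_2 has invariant factor 2 > 1, so H_1 ≅ Z/2.
  H_2: rank ker ∂_2 − rank ∂_3 = (12 − 12) − 0 = 0, and there is no ∂_3, so H_2 ≅ 0.

(K is a triangulation of the real projective plane RP^2.)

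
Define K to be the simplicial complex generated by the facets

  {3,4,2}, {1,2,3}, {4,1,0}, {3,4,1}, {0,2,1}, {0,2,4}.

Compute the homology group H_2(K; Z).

H_2 = Z.

Order the vertices as 0 < 1 < 2 < 3 < 4. Listing each simplex with vertices in this order, K has dimension 2 with simplices:

  0-simplices (5): [0], [1], [2], [3], [4]
  1-simplices (9): [0,1], [0,2], [0,4], [1,2], [1,3], [1,4], [2,3], [2,4], [3,4]
  2-simplices (6): [0,1,2], [0,1,4], [0,2,4], [1,2,3], [1,3,4], [2,3,4]

giving chain groups C_0 ≅ Z^5, C_1 ≅ Z^9, C_2 ≅ Z^6.

∂_1: C_1 → C_0 sends each edge [p,q] (with p < q) to q − p.
This gives a 5×9 integer matrix of rank 4; reducing to Smith normal form yields diagonal entries (1,1,1,1).

The boundary map ∂_2: C_2 → C_1 acts by ∂[p,q,r] = [q,r] − [p,r] + [p,q]. For instance
  ∂[1,2,3] = [2,3] − [1,3] + [1,2],
  ∂[2,3,4] = [3,4] − [2,4] + [2,3].
As a 9×6 matrix over Z this has rank 5, with invariant factors (1,1,1,1,1).

Reading off H_k = ker ∂_k / im ∂_{k+1}:

  H_2: rank ker ∂_2 − rank ∂_3 = (6 − 5) − 0 = 1, and there is no ∂_3, so H_2 ≅ Z.

(K is a triangulation of the 2-sphere S^2.)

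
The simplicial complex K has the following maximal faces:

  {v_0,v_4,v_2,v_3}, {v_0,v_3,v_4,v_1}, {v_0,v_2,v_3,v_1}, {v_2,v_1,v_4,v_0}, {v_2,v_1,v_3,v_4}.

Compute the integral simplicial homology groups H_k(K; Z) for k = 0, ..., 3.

Take the total order v_0 < v_1 < v_2 < v_3 < v_4 on the vertex set. Then K (dimension 3) consists of the simplices:

  0-simplices (5): [v_0], [v_1], [v_2], [v_3], [v_4]
  1-simplices (10): [v_0,v_1], [v_0,v_2], [v_0,v_3], [v_0,v_4], [v_1,v_2], [v_1,v_3], [v_1,v_4], [v_2,v_3], [v_2,v_4], [v_3,v_4]
  2-simplices (10): [v_0,v_1,v_2], [v_0,v_1,v_3], [v_0,v_1,v_4], [v_0,v_2,v_3], [v_0,v_2,v_4], [v_0,v_3,v_4], [v_1,v_2,v_3], [v_1,v_2,v_4], [v_1,v_3,v_4], [v_2,v_3,v_4]
  3-simplices (5): [v_0,v_1,v_2,v_3], [v_0,v_1,v_2,v_4], [v_0,v_1,v_3,v_4], [v_0,v_2,v_3,v_4], [v_1,v_2,v_3,v_4]

so the chain groups are C_0 ≅ Z^5, C_1 ≅ Z^10, C_2 ≅ Z^10, C_3 ≅ Z^5.

∂_1: C_1 → C_0 sends each edge [p,q] (with p < q) to q − p. For instance
  ∂[v_2,v_3] = [v_3] − [v_2].
The resulting 5×10 matrix has rank 4, and its Smith normal form has invariant factors (1,1,1,1).

Boundary ∂_2: C_2 → C_1 sends each 2-simplex [p,q,r] to [q,r] − [p,r] + [p,q]. For instance
  ∂[v_1,v_3,v_4] = [v_3,v_4] − [v_1,v_4] + [v_1,v_3],
  ∂[v_1,v_2,v_4] = [v_2,v_4] − [v_1,v_4] + [v_1,v_2].
As a 10×10 matrix over Z this has rank 6, with invariant factors (1,1,1,1,1,1).

∂_3: C_3 → C_2 sends each 3-simplex σ to the alternating sum Σ_i (−1)^i (σ with its i-th vertex removed). For instance
  ∂[v_0,v_1,v_2,v_4] = [v_1,v_2,v_4] − [v_0,v_2,v_4] + [v_0,v_1,v_4] − [v_0,v_1,v_2],
  ∂[v_0,v_1,v_3,v_4] = [v_1,v_3,v_4] − [v_0,v_3,v_4] + [v_0,v_1,v_4] − [v_0,v_1,v_3].
The resulting 10×5 matrix has rank 4, and its Smith normal form has invariant factors (1,1,1,1).

From H_k ≅ ker(∂_k) / im(∂_{k+1}) we obtain:

  H_0: rank C_0 − rank ∂_1 = 5 − 4 = 1, and the invariant factors of ∂_1 are all 1, so H_0 ≅ Z.
  H_1: rank ker ∂_1 − rank ∂_2 = (10 − 4) − 6 = 0, and the invariant factors of ∂_2 are all 1, so H_1 ≅ 0.
  H_2: rank ker ∂_2 − rank ∂_3 = (10 − 6) − 4 = 0, and the invariant factors of ∂_3 are all 1, so H_2 ≅ 0.
  H_3: rank ker ∂_3 − rank ∂_4 = (5 − 4) − 0 = 1, and there is no ∂_4, so H_3 ≅ Z.

As a check, the Euler characteristic is 5 − 10 + 10 − 5 = 0, which agrees with 1 − 0 + 0 − 1 = 0.
(K is a triangulation of the 3-sphere S^3.)

H_0 ≅ Z,  H_1 = 0,  H_2 = 0,  H_3 ≅ Z.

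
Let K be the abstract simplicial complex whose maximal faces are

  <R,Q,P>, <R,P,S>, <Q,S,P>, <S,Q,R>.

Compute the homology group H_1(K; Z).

K has 4 vertices, 6 edges, 4 triangles.
rank ∂_1 = 3, rank ∂_2 = 3 ⇒ b_1 = 6 − 3 − 3 = 0; all invariant factors of ∂_2 are 1 so no torsion. So H_1 ≅ 0.

H_1 ≅ 0.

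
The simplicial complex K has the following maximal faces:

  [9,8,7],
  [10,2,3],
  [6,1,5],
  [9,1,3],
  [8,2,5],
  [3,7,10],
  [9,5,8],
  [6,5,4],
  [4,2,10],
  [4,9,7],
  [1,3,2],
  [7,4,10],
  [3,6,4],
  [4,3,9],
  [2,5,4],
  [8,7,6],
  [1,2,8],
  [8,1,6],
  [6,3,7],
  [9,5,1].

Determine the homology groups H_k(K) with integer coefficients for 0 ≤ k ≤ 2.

Fix the vertex order 1 < 2 < 3 < 4 < 5 < 6 < 7 < 8 < 9 < 10 and write every simplex with vertices in increasing order. Then dim K = 2 and the simplices of K are:

  0-simplices (10): [1], [2], [3], [4], [5], [6], [7], [8], [9], [10]
  1-simplices (30): (30 of them)
  2-simplices (20): (20 of them)

Hence C_0 ≅ Z^10, C_1 ≅ Z^30, C_2 ≅ Z^20.

Boundary ∂_1: C_1 → C_0 sends each edge [p,q] (with p < q) to q − p. For instance
  ∂[3,6] = [6] − [3].
This gives a 10×30 integer matrix of rank 9; reducing to Smith normal form yields diagonal entries (1,1,1,1,1,1,1,1,1).

Boundary ∂_2: C_2 → C_1 acts by ∂[p,q,r] = [q,r] − [p,r] + [p,q]. For instance
  ∂[2,4,5] = [4,5] − [2,5] + [2,4],
  ∂[4,7,9] = [7,9] − [4,9] + [4,7].
As a 30×20 matrix over Z this has rank 20, with invariant factors (1,1,1,1,1,1,1,1,1,1,1,1,1,1,1,1,1,1,1,2).

Reading off H_k = ker ∂_k / im ∂_{k+1}:

  H_0: rank C_0 − rank ∂_1 = 10 − 9 = 1, and the invariant factors of ∂_1 are all 1, so H_0 = Z.
  H_1: rank ker ∂_1 − rank ∂_2 = (30 − 9) − 20 = 1, and ∂_2 has invariant factor 2 > 1, so H_1 = Z ⊕ Z/2Z.
  H_2: rank ker ∂_2 − rank ∂_3 = (20 − 20) − 0 = 0, and there is no ∂_3, so H_2 = 0.

(K is a triangulation of the Klein bottle.)

H_0 ≅ Z,  H_1 ≅ Z ⊕ Z/2Z,  H_2 = 0.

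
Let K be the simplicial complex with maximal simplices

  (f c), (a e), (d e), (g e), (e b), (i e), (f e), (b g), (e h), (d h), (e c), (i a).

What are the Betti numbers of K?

We work with the vertex ordering a < b < c < d < e < f < g < h < i. The simplices of K, each written with vertices in increasing order, are:

  0-simplices (9): a, b, c, d, e, f, g, h, i
  1-simplices (12): ae, ai, be, bg, ce, cf, de, dh, ef, eg, eh, ei

so the chain groups are C_0 ≅ Z^9, C_1 ≅ Z^12.

∂_1: C_1 → C_0 sends each edge [p,q] (with p < q) to q − p.
The 9×12 boundary matrix has rank 8 and Smith normal form diag(1,1,1,1,1,1,1,1).

From H_k ≅ ker(∂_k) / im(∂_{k+1}) we obtain:

  H_0: rank C_0 − rank ∂_1 = 9 − 8 = 1, and the invariant factors of ∂_1 are all 1, so H_0 ≅ Z.
  H_1: rank ker ∂_1 − rank ∂_2 = (12 − 8) − 0 = 4, and there is no ∂_2, so H_1 ≅ Z^4.

Hence the Betti numbers are b_0 = 1, b_1 = 4.

b_0 = 1, b_1 = 4.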